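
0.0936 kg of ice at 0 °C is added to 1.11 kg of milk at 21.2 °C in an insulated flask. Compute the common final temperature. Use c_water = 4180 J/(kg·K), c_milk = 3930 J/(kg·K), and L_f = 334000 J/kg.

T_f ≈ 12.9 °C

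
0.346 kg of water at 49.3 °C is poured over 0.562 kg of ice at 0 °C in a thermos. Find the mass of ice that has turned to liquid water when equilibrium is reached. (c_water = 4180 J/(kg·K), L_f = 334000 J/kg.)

m_melted ≈ 0.213 kg

Heat available from the water dropping to 0 °C: 0.346×4180×49.3 = 71302 J.
Melting all 0.562 kg of ice would need 0.562×334000 = 187708 J.
Since 71302 < 187708 J, not all the ice melts; equilibrium is at 0 °C.
m_melted×334000 = 71302  ⇒  m_melted ≈ 0.2135 kg.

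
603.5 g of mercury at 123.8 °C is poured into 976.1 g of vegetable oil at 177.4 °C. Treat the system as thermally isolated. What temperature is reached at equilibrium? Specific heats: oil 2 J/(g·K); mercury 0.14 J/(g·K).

T_f is the heat-capacity-weighted average of the initial temperatures:
T_f = (1952.2·177.4 + 84.49·123.8) / (1952.2 + 84.49)
    = 356780 / 2036.7 ≈ 175.18 °C

T_f ≈ 175.2 °C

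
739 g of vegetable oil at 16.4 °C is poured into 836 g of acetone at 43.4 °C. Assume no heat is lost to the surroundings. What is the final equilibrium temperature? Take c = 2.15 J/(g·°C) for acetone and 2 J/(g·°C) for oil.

T_f ≈ 31.2 °C

Taking heat into each body as positive, Σ m c ΔT = 0:
836×2.15×(T − 43.4) + 739×2×(T − 16.4) = 0
3275.4 T = 102246
T = 102246 / 3275.4 = 31.2 °C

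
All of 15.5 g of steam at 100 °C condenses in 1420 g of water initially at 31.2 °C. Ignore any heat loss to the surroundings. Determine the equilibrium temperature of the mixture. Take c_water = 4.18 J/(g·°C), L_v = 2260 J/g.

T_f ≈ 37.8 °C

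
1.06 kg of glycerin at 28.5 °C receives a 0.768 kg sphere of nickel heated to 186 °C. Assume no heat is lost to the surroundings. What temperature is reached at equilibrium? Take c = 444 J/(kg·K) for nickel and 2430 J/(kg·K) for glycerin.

With ΣQ=0 the equilibrium temperature is the m·c-weighted mean:
T_f = (340.99*186 + 2575.8*28.5) / (340.99 + 2575.8)
    = 136835 / 2916.8 ≈ 46.91 °C

T_f ≈ 46.9 °C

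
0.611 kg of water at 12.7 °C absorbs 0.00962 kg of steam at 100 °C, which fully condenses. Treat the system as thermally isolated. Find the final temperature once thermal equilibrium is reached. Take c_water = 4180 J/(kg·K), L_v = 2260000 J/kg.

T_f ≈ 22.4 °C

Let T be the final temperature. ΣQ_i = 0:
latent heat released on condensation: 0.00962×2260000 = 21741; condensate cools 100→T: 0.00962×4180×(T − 100) = 40.21(T − 100); water warms: 0.611×4180×(T − 12.7) = 2554(T − 12.7)
2594.2 T = 21741 + 4021.2 + 32436 = 58198
T ≈ 22.43 °C (< 100 °C, so full condensation is consistent).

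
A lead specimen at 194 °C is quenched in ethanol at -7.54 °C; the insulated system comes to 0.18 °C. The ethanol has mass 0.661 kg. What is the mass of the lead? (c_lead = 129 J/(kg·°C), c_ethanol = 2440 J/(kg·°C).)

m ≈ 0.498 kg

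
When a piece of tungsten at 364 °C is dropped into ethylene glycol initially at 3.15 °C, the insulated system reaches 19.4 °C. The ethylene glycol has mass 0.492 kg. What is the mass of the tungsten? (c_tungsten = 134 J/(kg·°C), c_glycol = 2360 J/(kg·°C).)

m ≈ 0.409 kg

Taking heat into each body as positive, Σ m c ΔT = 0:
m·134·(19.4 − 364) + 0.492·2360·(19.4 − 3.15) = 0
-46176 m = -18868
m = -18868/-46176 ≈ 0.4086 kg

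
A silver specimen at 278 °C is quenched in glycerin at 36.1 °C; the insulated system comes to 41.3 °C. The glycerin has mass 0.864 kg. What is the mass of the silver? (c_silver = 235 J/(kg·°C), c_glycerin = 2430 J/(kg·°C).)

m ≈ 0.196 kg

|Q_silver| = |Q_glycerin|:
m·235·(278 − 41.3) = 0.864·2430·(41.3 − 36.1)
55624 m = 10918  ⇒  m ≈ 0.1963 kg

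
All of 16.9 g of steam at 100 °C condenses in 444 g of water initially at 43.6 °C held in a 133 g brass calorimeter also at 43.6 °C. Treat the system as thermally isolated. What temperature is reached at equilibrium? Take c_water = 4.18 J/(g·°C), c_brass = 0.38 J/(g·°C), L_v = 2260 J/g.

Let T be the final temperature. ΣQ_i = 0:
latent heat released on condensation: 16.9×2260 = 38194; condensate cools 100→T: 16.9×4.18×(T − 100) = 70.64(T − 100); original water: 1855.9(T − 43.6); cup: 50.54(T − 43.6)
1977.1 T = 38194 + 7064.2 + 83122 = 128380
T ≈ 64.93 °C, under the boiling point, so the assumption holds.

T_f ≈ 64.9 °C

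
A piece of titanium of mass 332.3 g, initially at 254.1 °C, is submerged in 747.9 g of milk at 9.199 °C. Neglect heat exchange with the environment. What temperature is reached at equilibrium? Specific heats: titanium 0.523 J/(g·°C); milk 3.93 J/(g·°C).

T_f ≈ 22.9 °C

Conservation of energy gives ΣQ = 0:
332.3×0.523×(T − 254.1) + 747.9×3.93×(T − 9.199) = 0
173.79(T − 254.1) + 2939.2(T − 9.199) = 0
3113 T = 71199
T = 71199 / 3113 = 22.9 °C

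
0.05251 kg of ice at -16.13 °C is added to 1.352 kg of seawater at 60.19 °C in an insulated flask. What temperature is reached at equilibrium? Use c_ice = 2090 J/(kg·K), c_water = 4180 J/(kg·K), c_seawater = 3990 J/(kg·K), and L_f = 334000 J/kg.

Conservation of energy gives ΣQ = 0:
ice -16.13→0 °C: 0.05251×2090×16.13 = 1770.2
  latent heat to melt: 0.05251×334000 = 17538
  warm the meltwater: 219.49 T
  seawater cools: 1.352×3990×(T − 60.19) = 5394.5(T − 60.19)
5614 T = 324694 − 19309 = 305385
T ≈ 54.40 °C — above 0 °C, consistent with complete melting.

T_f ≈ 54.4 °C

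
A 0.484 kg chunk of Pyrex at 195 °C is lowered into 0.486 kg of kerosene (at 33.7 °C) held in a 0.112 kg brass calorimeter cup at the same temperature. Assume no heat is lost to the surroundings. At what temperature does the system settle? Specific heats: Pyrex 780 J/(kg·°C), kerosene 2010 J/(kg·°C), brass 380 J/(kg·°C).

T_f ≈ 77.3 °C

Taking heat into each body as positive, Σ m c ΔT = 0:
0.484*780*(T − 195) + 0.486*2010*(T − 33.7) + 0.112*380*(T − 33.7) = 0
1396.9 T = 107971
T = 107971 / 1396.9 = 77.3 °C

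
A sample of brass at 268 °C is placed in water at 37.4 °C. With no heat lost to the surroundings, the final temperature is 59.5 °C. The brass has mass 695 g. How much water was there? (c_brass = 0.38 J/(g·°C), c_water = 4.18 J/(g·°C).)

|Q_brass| = |Q_water|:
695×0.38×(268 − 59.5) = m×4.18×(59.5 − 37.4)
92.38 m = 55065  ⇒  m ≈ 596.1 g

m ≈ 596 g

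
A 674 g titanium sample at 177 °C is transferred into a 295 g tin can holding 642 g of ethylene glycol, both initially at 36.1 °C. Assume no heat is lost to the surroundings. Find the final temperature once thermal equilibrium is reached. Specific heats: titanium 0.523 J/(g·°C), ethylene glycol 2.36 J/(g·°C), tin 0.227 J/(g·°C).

T_f ≈ 61.8 °C

Heat gained plus heat lost sum to zero:
674*0.523*(T − 177) + 642*2.36*(T − 36.1) + 295*0.227*(T − 36.1) = 0
352.5(T − 177) + 1515.1(T − 36.1) + 66.97(T − 36.1) = 0
(352.5 + 1515.1 + 66.97) T = 352.5*177 + 1515.1*36.1 + 66.97*36.1
T ≈ 61.77 °C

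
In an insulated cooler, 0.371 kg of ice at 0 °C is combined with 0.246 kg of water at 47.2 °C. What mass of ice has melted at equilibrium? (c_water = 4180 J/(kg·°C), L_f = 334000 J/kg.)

Cooling the water to 0 °C releases 0.246×4180×47.2 = 48535 J.
Fully melting the ice requires m_ice L_f = 0.371×334000 = 123914 J.
48535 J < 123914 J, so only part of the ice melts and the system sits at 0 °C.
m_melted×334000 = 48535  ⇒  m_melted ≈ 0.1453 kg.

m_melted ≈ 0.145 kg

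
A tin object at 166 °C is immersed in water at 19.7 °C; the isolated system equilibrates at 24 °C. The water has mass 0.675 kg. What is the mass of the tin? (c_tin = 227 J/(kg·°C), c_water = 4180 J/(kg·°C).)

m ≈ 0.376 kg

Taking heat into each body as positive, Σ m c ΔT = 0:
m×227×(24 − 166) + 0.675×4180×(24 − 19.7) = 0
-32234 m = -12132
m = -12132/-32234 ≈ 0.3764 kg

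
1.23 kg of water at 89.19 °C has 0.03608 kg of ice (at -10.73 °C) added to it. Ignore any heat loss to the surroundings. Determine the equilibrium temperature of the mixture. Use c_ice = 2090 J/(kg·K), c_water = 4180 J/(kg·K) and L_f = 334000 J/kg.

Energy conservation, ΣQ = 0:
ice -10.73→0 °C: 0.03608×2090×10.73 = 809.12; fusion: m_ice L_f = 0.03608×334000 = 12051; meltwater 0→T: 0.03608×4180×T = 150.81 T; water cools: 1.23×4180×(T − 89.19) = 5141.4(T − 89.19)
5292.2 T = 458561 − 12860 = 445702
T ≈ 84.22 °C (positive, so assuming full melt was valid).

T_f ≈ 84.2 °C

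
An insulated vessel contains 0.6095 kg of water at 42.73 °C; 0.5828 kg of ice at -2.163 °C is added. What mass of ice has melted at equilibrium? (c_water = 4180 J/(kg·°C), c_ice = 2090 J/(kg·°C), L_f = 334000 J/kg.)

Cooling the water to 0 °C releases 0.6095×4180×42.73 = 108864 J.
Warming the ice to 0 °C takes 0.5828×2090×2.163 = 2634.6 J, leaving 106229 J for melting.
To melt every bit of ice: 0.5828×334000 = 194655 J.
106229 J < 194655 J, so only part of the ice melts and the system sits at 0 °C.
m_melt = 106229 / L_f = 0.3181 kg.

m_melted ≈ 0.318 kg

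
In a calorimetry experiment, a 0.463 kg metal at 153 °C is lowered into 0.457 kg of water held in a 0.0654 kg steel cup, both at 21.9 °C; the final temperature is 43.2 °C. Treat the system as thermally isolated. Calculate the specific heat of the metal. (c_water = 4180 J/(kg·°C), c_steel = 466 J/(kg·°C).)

c ≈ 813 J/(kg·°C)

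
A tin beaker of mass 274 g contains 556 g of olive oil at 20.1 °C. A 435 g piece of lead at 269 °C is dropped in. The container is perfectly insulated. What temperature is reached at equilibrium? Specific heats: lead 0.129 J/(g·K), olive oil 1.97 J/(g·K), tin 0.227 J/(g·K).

T_f ≈ 31.6 °C

Energy conservation, ΣQ = 0:
435·0.129·(T − 269) + 556·1.97·(T − 20.1) + 274·0.227·(T − 20.1) = 0
(56.12 + 1095.3 + 62.2) T = 56.12·269 + 1095.3·20.1 + 62.2·20.1
T = 38361/1213.6 ≈ 31.61 °C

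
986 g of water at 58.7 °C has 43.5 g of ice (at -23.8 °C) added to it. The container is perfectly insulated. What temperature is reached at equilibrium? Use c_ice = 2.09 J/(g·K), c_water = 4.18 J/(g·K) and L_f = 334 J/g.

Let T be the final temperature. ΣQ_i = 0:
warm ice to 0 °C: 43.5·2.09·(0 − (-23.8)) = 2163.8
  melt ice: 43.5·334 = 14529
  meltwater 0→T: 43.5·4.18·T = 181.83 T
  water: 4121.5(T − 58.7)
4303.3 T = 241931 − 16693 = 225238
T ≈ 52.34 °C. Since T > 0 °C, the all-ice-melts assumption holds.

T_f ≈ 52.3 °C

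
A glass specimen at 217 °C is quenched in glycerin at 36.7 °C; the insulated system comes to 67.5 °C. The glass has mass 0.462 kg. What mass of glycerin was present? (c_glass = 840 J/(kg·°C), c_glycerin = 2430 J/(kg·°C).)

m ≈ 0.775 kg

Conservation of energy gives ΣQ = 0:
0.462·840·(67.5 − 217) + m·2430·(67.5 − 36.7) = 0
74844 m = 58018
m = 58018/74844 ≈ 0.7752 kg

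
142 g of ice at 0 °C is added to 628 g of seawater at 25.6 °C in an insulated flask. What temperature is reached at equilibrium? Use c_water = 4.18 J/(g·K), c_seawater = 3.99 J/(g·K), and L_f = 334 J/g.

Setting the total heat transfer to zero:
melt ice: 142·334 = 47428
  warm the meltwater: 593.56 T
  seawater cools: 628·3.99·(T − 25.6) = 2505.7(T − 25.6)
3099.3 T = 64146 − 47428 = 16718
T ≈ 5.39 °C — above 0 °C, consistent with complete melting.

T_f ≈ 5.4 °C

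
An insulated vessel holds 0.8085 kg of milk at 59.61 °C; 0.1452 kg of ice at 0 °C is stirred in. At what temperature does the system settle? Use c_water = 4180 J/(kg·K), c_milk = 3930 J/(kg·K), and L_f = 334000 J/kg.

T_f ≈ 37.2 °C

Let T be the final temperature. ΣQ_i = 0:
melt ice: 0.1452×334000 = 48497; warm the meltwater: 606.94 T; milk: 3177.4(T − 59.61)
3784.3 T = 189405 − 48497 = 140908
T ≈ 37.23 °C (positive, so assuming full melt was valid).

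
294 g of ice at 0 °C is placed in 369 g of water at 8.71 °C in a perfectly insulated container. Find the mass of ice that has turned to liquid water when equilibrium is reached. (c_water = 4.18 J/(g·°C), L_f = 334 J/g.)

Heat available from the water dropping to 0 °C: 369·4.18·8.71 = 13434 J.
Melting all 294 g of ice would need 294·334 = 98196 J.
Since 13434 < 98196 J, not all the ice melts; equilibrium is at 0 °C.
m_melted·334 = 13434  ⇒  m_melted ≈ 40.22 g.

m_melted ≈ 40.2 g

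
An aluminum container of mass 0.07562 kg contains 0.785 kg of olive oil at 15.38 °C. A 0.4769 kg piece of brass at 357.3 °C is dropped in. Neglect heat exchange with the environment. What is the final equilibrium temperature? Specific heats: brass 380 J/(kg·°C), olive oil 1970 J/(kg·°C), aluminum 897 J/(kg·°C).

T_f ≈ 49.9 °C

Energy conservation, ΣQ = 0:
0.4769·380·(T − 357.3) + 0.785·1970·(T − 15.38) + 0.07562·897·(T − 15.38) = 0
181.22(T − 357.3) + 1546.5(T − 15.38) + 67.83(T − 15.38) = 0
1795.5 T = 89578
T = 89578 / 1795.5 = 49.9 °C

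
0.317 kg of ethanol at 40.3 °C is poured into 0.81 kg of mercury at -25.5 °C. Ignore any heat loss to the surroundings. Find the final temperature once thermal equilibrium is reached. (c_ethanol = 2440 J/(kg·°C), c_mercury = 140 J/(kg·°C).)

T_f ≈ 31.9 °C

T_f is the heat-capacity-weighted average of the initial temperatures:
T_f = (773.48·40.3 + 113.4·(-25.5)) / (773.48 + 113.4)
    = 28280 / 886.88 ≈ 31.89 °C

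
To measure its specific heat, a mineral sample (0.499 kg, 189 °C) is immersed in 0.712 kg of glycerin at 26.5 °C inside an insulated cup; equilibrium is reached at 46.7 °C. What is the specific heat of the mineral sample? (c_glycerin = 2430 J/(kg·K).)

c ≈ 492 J/(kg·K)

Heat lost by the mineral sample = heat gained by the glycerin:
0.499·c·(189 − 46.7) = 0.712·2430·(46.7 − 26.5)
71.01 c = 34949  ⇒  c ≈ 492.2 J/(kg·K)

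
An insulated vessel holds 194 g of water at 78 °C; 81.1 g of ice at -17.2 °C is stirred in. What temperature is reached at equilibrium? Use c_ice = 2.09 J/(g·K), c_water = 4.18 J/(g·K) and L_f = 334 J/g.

Sum of m c ΔT and latent-heat terms is zero:
ice -17.2→0 °C: 81.1×2.09×17.2 = 2915.4; latent heat to melt: 81.1×334 = 27087; meltwater 0→T: 81.1×4.18×T = 339 T; water cools: 194×4.18×(T − 78) = 810.92(T − 78)
1149.9 T = 63252 − 30003 = 33249
T ≈ 28.91 °C — above 0 °C, consistent with complete melting.

T_f ≈ 28.9 °C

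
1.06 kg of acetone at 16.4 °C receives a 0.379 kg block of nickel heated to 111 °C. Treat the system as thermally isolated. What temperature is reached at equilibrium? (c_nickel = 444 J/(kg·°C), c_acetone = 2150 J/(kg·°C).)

T_f ≈ 22.9 °C

Set heat shed by the hot body equal to heat absorbed by the cold body:
0.379×444×(111 − T) = 1.06×2150×(T − 16.4)
168.28(111 − T) = 2279(T − 16.4)
2447.3 T = 56054  ⇒  T ≈ 22.90 °C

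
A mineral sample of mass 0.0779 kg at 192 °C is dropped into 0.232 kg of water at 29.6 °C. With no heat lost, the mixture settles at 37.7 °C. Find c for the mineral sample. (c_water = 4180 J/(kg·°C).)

c ≈ 654 J/(kg·°C)

m_s c (T_s − T_f) = m_water c_water (T_f − T_0):
0.0779·c·(192 − 37.7) = 0.232·4180·(37.7 − 29.6)
12.02 c = 7855.1  ⇒  c ≈ 653.5 J/(kg·°C)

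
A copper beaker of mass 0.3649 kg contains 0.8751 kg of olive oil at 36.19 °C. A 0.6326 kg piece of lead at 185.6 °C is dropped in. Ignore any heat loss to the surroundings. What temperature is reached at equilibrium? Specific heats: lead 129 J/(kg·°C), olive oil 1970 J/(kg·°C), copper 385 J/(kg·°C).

T_f ≈ 42.5 °C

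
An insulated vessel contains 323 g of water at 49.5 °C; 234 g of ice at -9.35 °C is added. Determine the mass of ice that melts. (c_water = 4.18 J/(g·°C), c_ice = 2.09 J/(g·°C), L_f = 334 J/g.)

m_melted ≈ 186 g

Heat available from the water dropping to 0 °C: 323×4.18×49.5 = 66832 J.
Of that, 234×2.09×9.35 = 4572.7 J goes to bring the ice to 0 °C, leaving 62259 J.
Fully melting the ice requires m_ice L_f = 234×334 = 78156 J.
62259 J < 78156 J, so only part of the ice melts and the system sits at 0 °C.
m_melted×334 = 62259  ⇒  m_melted ≈ 186.4 g.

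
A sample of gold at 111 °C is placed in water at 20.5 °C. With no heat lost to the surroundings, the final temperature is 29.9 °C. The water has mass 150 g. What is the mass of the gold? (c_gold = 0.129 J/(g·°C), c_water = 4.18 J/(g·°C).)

|Q_gold| = |Q_water|:
m×0.129×(111 − 29.9) = 150×4.18×(29.9 − 20.5)
10.46 m = 5893.8  ⇒  m ≈ 563.4 g

m ≈ 563 g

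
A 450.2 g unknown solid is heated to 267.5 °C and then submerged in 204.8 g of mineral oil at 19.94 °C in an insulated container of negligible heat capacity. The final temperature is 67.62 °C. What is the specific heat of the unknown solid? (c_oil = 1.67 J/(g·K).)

c ≈ 0.181 J/(g·K)

Heat lost by the unknown solid = heat gained by the oil:
450.2×c×(267.5 − 67.62) = 204.8×1.67×(67.62 − 19.94)
89986 c = 16307  ⇒  c ≈ 0.1812 J/(g·K)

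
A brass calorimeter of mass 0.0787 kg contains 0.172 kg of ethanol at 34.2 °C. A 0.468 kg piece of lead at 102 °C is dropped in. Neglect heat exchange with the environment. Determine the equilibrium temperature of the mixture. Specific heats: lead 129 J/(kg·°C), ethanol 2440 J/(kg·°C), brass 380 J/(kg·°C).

T_f ≈ 42.2 °C

With ΣQ=0 the equilibrium temperature is the m·c-weighted mean:
T_f = (60.37*102 + 419.68*34.2 + 29.91*34.2) / (60.37 + 419.68 + 29.91)
    = 21534 / 509.96 ≈ 42.23 °C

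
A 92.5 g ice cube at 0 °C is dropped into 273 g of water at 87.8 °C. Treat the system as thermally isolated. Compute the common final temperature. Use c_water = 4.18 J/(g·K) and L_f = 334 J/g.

Taking heat into each body as positive, Σ m c ΔT = 0:
melt ice: 92.5·334 = 30895; meltwater 0→T: 92.5·4.18·T = 386.65 T; water cools: 273·4.18·(T − 87.8) = 1141.1(T − 87.8)
1527.8 T = 100192 − 30895 = 69297
T ≈ 45.36 °C (positive, so assuming full melt was valid).

T_f ≈ 45.4 °C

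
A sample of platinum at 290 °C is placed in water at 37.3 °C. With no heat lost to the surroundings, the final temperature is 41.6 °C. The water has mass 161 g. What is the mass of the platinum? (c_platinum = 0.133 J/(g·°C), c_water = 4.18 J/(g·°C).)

Setting the total heat transfer to zero:
m·0.133·(41.6 − 290) + 161·4.18·(41.6 − 37.3) = 0
-33.04 m = -2893.8
m = -2893.8/-33.04 ≈ 87.59 g

m ≈ 87.6 g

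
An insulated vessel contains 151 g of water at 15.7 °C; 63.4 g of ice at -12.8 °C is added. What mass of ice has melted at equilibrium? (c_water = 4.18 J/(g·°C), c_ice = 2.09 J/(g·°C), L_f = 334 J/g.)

m_melted ≈ 24.6 g

Water can give up m c ΔT = 151·4.18·15.7 = 9909.5 J before reaching 0 °C.
Warming the ice to 0 °C takes 63.4·2.09·12.8 = 1696.1 J, leaving 8213.4 J for melting.
Fully melting the ice requires m_ice L_f = 63.4·334 = 21176 J.
8213.4 J < 21176 J, so only part of the ice melts and the system sits at 0 °C.
Mass melted = 8213.4/334 ≈ 24.59 g.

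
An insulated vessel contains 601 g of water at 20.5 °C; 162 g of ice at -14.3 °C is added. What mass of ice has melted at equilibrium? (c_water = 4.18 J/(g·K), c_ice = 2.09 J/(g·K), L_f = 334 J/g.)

m_melted ≈ 140 g

Water can give up m c ΔT = 601×4.18×20.5 = 51500 J before reaching 0 °C.
Of that, 162×2.09×14.3 = 4841.7 J goes to bring the ice to 0 °C, leaving 46658 J.
Melting all 162 g of ice would need 162×334 = 54108 J.
Since 46658 < 54108 J, not all the ice melts; equilibrium is at 0 °C.
m_melt = 46658 / L_f = 139.7 g.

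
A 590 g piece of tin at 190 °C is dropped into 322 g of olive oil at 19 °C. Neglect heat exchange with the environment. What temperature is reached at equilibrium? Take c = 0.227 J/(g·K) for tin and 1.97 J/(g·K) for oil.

T_f ≈ 48.8 °C

Heat gained plus heat lost sum to zero:
590*0.227*(T − 190) + 322*1.97*(T − 19) = 0
133.93(T − 190) + 634.34(T − 19) = 0
(133.93 + 634.34) T = 133.93*190 + 634.34*19
T = 37499 / 768.27 = 48.8 °C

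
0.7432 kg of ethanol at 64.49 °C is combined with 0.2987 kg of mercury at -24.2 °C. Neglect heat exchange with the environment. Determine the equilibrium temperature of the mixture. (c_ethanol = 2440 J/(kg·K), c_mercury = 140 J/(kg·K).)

T_f ≈ 62.5 °C

T_f is the heat-capacity-weighted average of the initial temperatures:
T_f = (1813.4×64.49 + 41.82×(-24.2)) / (1813.4 + 41.82)
    = 115935 / 1855.2 ≈ 62.49 °C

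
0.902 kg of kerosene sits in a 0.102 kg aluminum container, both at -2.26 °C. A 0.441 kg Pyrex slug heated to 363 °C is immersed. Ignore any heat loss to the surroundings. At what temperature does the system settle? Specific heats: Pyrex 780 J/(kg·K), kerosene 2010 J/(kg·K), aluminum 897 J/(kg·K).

T_f ≈ 53.6 °C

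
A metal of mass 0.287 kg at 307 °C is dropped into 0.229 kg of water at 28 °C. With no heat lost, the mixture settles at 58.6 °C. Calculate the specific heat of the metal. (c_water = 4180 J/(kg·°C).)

m_s c (T_s − T_f) = m_water c_water (T_f − T_0):
0.287·c·(307 − 58.6) = 0.229·4180·(58.6 − 28)
71.29 c = 29291  ⇒  c ≈ 410.9 J/(kg·°C)

c ≈ 411 J/(kg·°C)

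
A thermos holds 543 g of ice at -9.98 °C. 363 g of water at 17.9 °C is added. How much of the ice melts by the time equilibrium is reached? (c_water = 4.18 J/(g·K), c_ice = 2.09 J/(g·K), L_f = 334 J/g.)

m_melted ≈ 47.4 g

Water can give up m c ΔT = 363·4.18·17.9 = 27160 J before reaching 0 °C.
Warming the ice to 0 °C takes 543·2.09·9.98 = 11326 J, leaving 15834 J for melting.
Fully melting the ice requires m_ice L_f = 543·334 = 181362 J.
That's not enough to melt it all — equilibrium is at 0 °C with ice remaining.
Mass melted = 15834/334 ≈ 47.41 g.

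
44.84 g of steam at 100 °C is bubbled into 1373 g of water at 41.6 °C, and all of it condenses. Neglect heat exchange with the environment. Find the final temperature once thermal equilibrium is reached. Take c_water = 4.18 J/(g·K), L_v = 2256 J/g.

T_f ≈ 60.5 °C

Energy conservation, ΣQ = 0:
steam→water at 100 °C releases m L_v = 44.84·2256 = 101159; condensate cools 100→T: 44.84·4.18·(T − 100) = 187.43(T − 100); original water: 5739.1(T − 41.6)
5926.6 T = 101159 + 18743 + 238748 = 358650
T ≈ 60.52 °C, under the boiling point, so the assumption holds.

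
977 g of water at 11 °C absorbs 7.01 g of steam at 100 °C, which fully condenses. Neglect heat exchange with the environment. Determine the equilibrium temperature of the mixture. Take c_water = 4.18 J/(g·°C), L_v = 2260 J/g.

T_f ≈ 15.5 °C

Setting the total heat transfer to zero:
latent heat released on condensation: 7.01×2260 = 15843
  condensate cools 100→T: 7.01×4.18×(T − 100) = 29.3(T − 100)
  original water: 4083.9(T − 11)
4113.2 T = 15843 + 2930.2 + 44922 = 63695
T ≈ 15.49 °C, under the boiling point, so the assumption holds.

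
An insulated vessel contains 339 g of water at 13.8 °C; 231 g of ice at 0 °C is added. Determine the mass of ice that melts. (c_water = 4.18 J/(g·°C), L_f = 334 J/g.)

m_melted ≈ 58.5 g

Water can give up m c ΔT = 339·4.18·13.8 = 19555 J before reaching 0 °C.
Fully melting the ice requires m_ice L_f = 231·334 = 77154 J.
Since 19555 < 77154 J, not all the ice melts; equilibrium is at 0 °C.
m_melt = 19555 / L_f = 58.55 g.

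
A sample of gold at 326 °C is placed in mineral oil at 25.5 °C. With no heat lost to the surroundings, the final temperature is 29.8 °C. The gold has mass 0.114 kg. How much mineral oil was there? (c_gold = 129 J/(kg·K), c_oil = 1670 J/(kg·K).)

|Q_gold| = |Q_oil|:
0.114·129·(326 − 29.8) = m·1670·(29.8 − 25.5)
7181 m = 4355.9  ⇒  m ≈ 0.6066 kg

m ≈ 0.607 kg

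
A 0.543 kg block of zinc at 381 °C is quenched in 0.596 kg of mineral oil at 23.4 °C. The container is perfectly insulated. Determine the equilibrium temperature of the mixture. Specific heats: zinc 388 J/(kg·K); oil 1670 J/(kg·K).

Set heat shed by the hot body equal to heat absorbed by the cold body:
0.543×388×(381 − T) = 0.596×1670×(T − 23.4)
210.68(381 − T) = 995.32(T − 23.4)
1206 T = 103561  ⇒  T ≈ 85.87 °C

T_f ≈ 85.9 °C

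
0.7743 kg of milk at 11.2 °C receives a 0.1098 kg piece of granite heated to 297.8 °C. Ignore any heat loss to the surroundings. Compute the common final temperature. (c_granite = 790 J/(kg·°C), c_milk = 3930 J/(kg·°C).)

T_f ≈ 19.1 °C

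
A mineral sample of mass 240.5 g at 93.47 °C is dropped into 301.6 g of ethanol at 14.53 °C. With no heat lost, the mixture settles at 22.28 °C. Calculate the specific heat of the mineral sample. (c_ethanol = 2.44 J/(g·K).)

c ≈ 0.333 J/(g·K)

m_s c (T_s − T_f) = m_ethanol c_ethanol (T_f − T_0):
240.5·c·(93.47 − 22.28) = 301.6·2.44·(22.28 − 14.53)
17121 c = 5703.3  ⇒  c ≈ 0.3331 J/(g·K)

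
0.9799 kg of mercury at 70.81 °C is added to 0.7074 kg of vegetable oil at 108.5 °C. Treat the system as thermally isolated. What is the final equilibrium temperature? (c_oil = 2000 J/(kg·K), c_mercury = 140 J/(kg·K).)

Setting the total heat transfer to zero:
0.7074×2000×(T − 108.5) + 0.9799×140×(T − 70.81) = 0
(1414.8 + 137.19) T = 1414.8×108.5 + 137.19×70.81
T ≈ 105.17 °C

T_f ≈ 105.2 °C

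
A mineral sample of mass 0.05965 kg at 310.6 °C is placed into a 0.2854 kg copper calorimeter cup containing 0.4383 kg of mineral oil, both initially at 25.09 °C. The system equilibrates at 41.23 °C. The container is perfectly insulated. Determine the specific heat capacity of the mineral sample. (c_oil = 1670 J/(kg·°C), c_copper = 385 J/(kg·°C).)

c ≈ 846 J/(kg·°C)

Taking heat into each body as positive, Σ m c ΔT = 0:
0.05965·c·(41.23 − 310.6) + 0.4383·1670·(41.23 − 25.09) + 0.2854·385·(41.23 − 25.09) = 0
-16.07 c = -13587
c = -13587/-16.07 ≈ 845.6 J/(kg·°C)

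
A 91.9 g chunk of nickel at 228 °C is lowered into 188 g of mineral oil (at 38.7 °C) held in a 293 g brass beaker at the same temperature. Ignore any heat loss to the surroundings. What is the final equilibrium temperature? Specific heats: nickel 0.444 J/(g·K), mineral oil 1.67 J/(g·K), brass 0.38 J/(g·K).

T_f ≈ 55.3 °C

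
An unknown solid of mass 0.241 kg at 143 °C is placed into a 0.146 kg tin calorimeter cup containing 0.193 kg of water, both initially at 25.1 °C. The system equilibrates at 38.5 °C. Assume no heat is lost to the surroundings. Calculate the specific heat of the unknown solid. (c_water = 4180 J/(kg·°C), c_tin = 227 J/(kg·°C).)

c ≈ 447 J/(kg·°C)

Energy conservation, ΣQ = 0:
0.241·c·(38.5 − 143) + 0.193·4180·(38.5 − 25.1) + 0.146·227·(38.5 − 25.1) = 0
-25.18 c = -11254
c = -11254/-25.18 ≈ 446.9 J/(kg·°C)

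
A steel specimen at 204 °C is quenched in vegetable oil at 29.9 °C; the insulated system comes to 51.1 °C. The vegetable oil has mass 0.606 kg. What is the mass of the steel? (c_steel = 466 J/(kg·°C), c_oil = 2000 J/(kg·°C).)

Heat lost by the steel = heat gained by the oil:
m×466×(204 − 51.1) = 0.606×2000×(51.1 − 29.9)
71251 m = 25694  ⇒  m ≈ 0.3606 kg

m ≈ 0.361 kg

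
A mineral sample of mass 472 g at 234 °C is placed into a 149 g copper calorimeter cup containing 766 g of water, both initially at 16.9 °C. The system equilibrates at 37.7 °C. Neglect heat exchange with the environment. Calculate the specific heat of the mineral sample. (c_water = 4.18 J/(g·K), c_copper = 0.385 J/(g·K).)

Setting the total heat transfer to zero:
472×c×(37.7 − 234) + 766×4.18×(37.7 − 16.9) + 149×0.385×(37.7 − 16.9) = 0
-92654 c = -67792
c = -67792/-92654 ≈ 0.7317 J/(g·K)

c ≈ 0.732 J/(g·K)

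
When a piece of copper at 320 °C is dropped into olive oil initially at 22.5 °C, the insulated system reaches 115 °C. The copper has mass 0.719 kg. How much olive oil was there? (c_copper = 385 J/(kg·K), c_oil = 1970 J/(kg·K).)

m ≈ 0.311 kg

Conservation of energy gives ΣQ = 0:
0.719×385×(115 − 320) + m×1970×(115 − 22.5) = 0
182225 m = 56747
m = 56747/182225 ≈ 0.3114 kg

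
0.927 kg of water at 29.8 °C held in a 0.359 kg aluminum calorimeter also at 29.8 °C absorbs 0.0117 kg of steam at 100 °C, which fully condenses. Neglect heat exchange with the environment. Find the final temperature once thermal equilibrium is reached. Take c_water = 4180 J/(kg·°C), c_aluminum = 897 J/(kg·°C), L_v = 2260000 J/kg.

Setting the total heat transfer to zero:
latent heat released on condensation: 0.0117·2260000 = 26442; condensed water 100 °C→T: 48.91(T − 100); water warms: 0.927·4180·(T − 29.8) = 3874.9(T − 29.8); cup: 322.02(T − 29.8)
4245.8 T = 26442 + 4890.6 + 125067 = 156400
T ≈ 36.84 °C, under the boiling point, so the assumption holds.

T_f ≈ 36.8 °C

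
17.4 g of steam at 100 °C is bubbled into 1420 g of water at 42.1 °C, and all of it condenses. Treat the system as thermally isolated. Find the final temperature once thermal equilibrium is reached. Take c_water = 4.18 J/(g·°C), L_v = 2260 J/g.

T_f ≈ 49.3 °C

Heat gained plus heat lost sum to zero:
condense steam: −17.4×2260 = −39324; condensate cools 100→T: 17.4×4.18×(T − 100) = 72.73(T − 100); original water: 5935.6(T − 42.1)
6008.3 T = 39324 + 7273.2 + 249889 = 296486
T ≈ 49.35 °C — below 100 °C, confirming all the steam condensed.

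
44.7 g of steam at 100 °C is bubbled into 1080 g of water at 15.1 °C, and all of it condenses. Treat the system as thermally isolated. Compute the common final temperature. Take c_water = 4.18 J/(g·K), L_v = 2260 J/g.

Taking heat into each body as positive, Σ m c ΔT = 0:
condense steam: −44.7×2260 = −101022; condensed water 100 °C→T: 186.85(T − 100); water warms: 1080×4.18×(T − 15.1) = 4514.4(T − 15.1)
4701.2 T = 101022 + 18685 + 68167 = 187874
T ≈ 39.96 °C, under the boiling point, so the assumption holds.

T_f ≈ 40.0 °C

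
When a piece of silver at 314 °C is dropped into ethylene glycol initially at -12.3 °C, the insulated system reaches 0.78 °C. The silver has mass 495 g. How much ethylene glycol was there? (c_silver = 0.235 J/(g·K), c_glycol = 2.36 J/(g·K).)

m ≈ 1180 g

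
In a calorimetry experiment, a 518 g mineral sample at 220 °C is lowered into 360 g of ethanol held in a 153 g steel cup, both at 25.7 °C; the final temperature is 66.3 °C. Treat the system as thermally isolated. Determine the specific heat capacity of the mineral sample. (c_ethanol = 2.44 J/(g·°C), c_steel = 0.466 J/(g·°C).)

c ≈ 0.484 J/(g·°C)

Energy conservation, ΣQ = 0:
518×c×(66.3 − 220) + 360×2.44×(66.3 − 25.7) + 153×0.466×(66.3 − 25.7) = 0
-79617 c = -38558
c = -38558/-79617 ≈ 0.4843 J/(g·°C)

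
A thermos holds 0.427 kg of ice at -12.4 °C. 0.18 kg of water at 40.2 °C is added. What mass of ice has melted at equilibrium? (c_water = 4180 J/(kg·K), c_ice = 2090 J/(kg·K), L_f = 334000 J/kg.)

m_melted ≈ 0.0574 kg

Cooling the water to 0 °C releases 0.18×4180×40.2 = 30246 J.
Warming the ice to 0 °C takes 0.427×2090×12.4 = 11066 J, leaving 19180 J for melting.
Melting all 0.427 kg of ice would need 0.427×334000 = 142618 J.
19180 J < 142618 J, so only part of the ice melts and the system sits at 0 °C.
m_melted×334000 = 19180  ⇒  m_melted ≈ 0.05743 kg.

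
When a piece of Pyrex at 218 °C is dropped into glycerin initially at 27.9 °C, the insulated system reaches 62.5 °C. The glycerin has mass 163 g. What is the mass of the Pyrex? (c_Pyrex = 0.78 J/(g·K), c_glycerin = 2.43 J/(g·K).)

Heat lost by the Pyrex = heat gained by the glycerin:
m×0.78×(218 − 62.5) = 163×2.43×(62.5 − 27.9)
121.29 m = 13705  ⇒  m ≈ 113 g

m ≈ 113 g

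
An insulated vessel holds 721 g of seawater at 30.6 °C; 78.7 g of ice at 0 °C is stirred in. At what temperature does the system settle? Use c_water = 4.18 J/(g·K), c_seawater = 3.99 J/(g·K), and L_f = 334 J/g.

Net heat exchanged in the isolated system is zero:
latent heat to melt: 78.7×334 = 26286; meltwater 0→T: 78.7×4.18×T = 328.97 T; seawater cools: 721×3.99×(T − 30.6) = 2876.8(T − 30.6)
3205.8 T = 88030 − 26286 = 61744
T ≈ 19.26 °C (positive, so assuming full melt was valid).

T_f ≈ 19.3 °C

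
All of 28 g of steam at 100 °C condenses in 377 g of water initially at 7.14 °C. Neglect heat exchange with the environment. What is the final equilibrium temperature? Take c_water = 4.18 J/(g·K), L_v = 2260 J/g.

T_f ≈ 50.9 °C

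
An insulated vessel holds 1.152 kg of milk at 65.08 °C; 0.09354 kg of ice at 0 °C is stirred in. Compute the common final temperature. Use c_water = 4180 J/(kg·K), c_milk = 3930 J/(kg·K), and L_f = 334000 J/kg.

Net heat exchanged in the isolated system is zero:
latent heat to melt: 0.09354×334000 = 31242
  meltwater 0→T: 0.09354×4180×T = 391 T
  milk: 4527.4(T − 65.08)
4918.4 T = 294641 − 31242 = 263398
T ≈ 53.55 °C (positive, so assuming full melt was valid).

T_f ≈ 53.6 °C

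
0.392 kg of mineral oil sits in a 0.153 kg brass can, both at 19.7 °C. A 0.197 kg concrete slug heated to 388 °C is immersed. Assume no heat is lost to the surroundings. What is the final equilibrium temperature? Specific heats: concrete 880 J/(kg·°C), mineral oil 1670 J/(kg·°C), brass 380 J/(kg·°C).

Energy conservation, ΣQ = 0:
0.197×880×(T − 388) + 0.392×1670×(T − 19.7) + 0.153×380×(T − 19.7) = 0
886.14 T = 81305
T = 81305/886.14 ≈ 91.75 °C

T_f ≈ 91.8 °C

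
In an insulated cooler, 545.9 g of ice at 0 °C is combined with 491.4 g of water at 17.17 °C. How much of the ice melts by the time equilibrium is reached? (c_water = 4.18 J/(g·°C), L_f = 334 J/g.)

m_melted ≈ 106 g

Cooling the water to 0 °C releases 491.4×4.18×17.17 = 35268 J.
To melt every bit of ice: 545.9×334 = 182331 J.
35268 J < 182331 J, so only part of the ice melts and the system sits at 0 °C.
m_melted×334 = 35268  ⇒  m_melted ≈ 105.6 g.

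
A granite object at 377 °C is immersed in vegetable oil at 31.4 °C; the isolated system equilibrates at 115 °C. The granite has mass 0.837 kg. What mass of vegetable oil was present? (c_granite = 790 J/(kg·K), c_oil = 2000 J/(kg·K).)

m ≈ 1.04 kg

Taking heat into each body as positive, Σ m c ΔT = 0:
0.837·790·(115 − 377) + m·2000·(115 − 31.4) = 0
167200 m = 173242
m = 173242/167200 ≈ 1.036 kg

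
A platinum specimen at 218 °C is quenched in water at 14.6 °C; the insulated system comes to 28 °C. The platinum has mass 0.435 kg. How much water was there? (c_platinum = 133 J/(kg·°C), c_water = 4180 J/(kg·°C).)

m ≈ 0.196 kg

Heat gained plus heat lost sum to zero:
0.435·133·(28 − 218) + m·4180·(28 − 14.6) = 0
56012 m = 10992
m = 10992/56012 ≈ 0.1963 kg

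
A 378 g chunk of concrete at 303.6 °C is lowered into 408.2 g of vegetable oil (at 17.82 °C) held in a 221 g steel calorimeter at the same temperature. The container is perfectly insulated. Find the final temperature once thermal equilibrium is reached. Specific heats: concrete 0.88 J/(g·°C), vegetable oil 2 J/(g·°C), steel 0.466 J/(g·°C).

T_f ≈ 93.7 °C

Heat gained plus heat lost sum to zero:
378*0.88*(T − 303.6) + 408.2*2*(T − 17.82) + 221*0.466*(T − 17.82) = 0
332.64(T − 303.6) + 816.4(T − 17.82) + 102.99(T − 17.82) = 0
1252 T = 117373
T = 117373/1252 ≈ 93.75 °C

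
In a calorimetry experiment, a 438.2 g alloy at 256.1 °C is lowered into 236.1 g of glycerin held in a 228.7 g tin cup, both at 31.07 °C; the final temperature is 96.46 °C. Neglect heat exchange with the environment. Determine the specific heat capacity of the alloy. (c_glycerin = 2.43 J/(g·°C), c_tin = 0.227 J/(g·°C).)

c ≈ 0.585 J/(g·°C)

Heat gained plus heat lost sum to zero:
438.2·c·(96.46 − 256.1) + 236.1·2.43·(96.46 − 31.07) + 228.7·0.227·(96.46 − 31.07) = 0
-69954 c = -40910
c = -40910/-69954 ≈ 0.5848 J/(g·°C)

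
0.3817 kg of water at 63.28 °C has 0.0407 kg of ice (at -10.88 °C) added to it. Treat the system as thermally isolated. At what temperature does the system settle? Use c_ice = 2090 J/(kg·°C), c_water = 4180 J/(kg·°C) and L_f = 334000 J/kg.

T_f ≈ 49.0 °C

Heat gained plus heat lost sum to zero:
ice -10.88→0 °C: 0.0407×2090×10.88 = 925.49; latent heat to melt: 0.0407×334000 = 13594; meltwater 0→T: 0.0407×4180×T = 170.13 T; water cools: 0.3817×4180×(T − 63.28) = 1595.5(T − 63.28)
1765.6 T = 100964 − 14519 = 86444
T ≈ 48.96 °C (positive, so assuming full melt was valid).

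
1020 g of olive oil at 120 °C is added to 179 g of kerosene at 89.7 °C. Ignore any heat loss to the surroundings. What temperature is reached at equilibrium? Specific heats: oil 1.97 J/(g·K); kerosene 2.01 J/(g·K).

|Q_oil| = |Q_kerosene|:
1020×1.97×(120 − T) = 179×2.01×(T − 89.7)
2009.4(120 − T) = 359.79(T − 89.7)
2369.2 T = 273401  ⇒  T ≈ 115.40 °C

T_f ≈ 115.4 °C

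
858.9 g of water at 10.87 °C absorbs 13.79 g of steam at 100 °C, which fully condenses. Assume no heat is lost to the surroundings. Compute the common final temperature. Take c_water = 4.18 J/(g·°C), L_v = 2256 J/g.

T_f ≈ 20.8 °C

Conservation of energy gives ΣQ = 0:
latent heat released on condensation: 13.79×2256 = 31110
  condensate cools 100→T: 13.79×4.18×(T − 100) = 57.64(T − 100)
  original water: 3590.2(T − 10.87)
3647.8 T = 31110 + 5764.2 + 39025 = 75900
T ≈ 20.81 °C — below 100 °C, confirming all the steam condensed.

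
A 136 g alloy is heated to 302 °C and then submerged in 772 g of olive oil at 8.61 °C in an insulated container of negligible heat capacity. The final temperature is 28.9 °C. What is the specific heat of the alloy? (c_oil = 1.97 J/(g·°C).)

Heat lost by the alloy = heat gained by the oil:
136·c·(302 − 28.9) = 772·1.97·(28.9 − 8.61)
37142 c = 30858  ⇒  c ≈ 0.8308 J/(g·°C)

c ≈ 0.831 J/(g·°C)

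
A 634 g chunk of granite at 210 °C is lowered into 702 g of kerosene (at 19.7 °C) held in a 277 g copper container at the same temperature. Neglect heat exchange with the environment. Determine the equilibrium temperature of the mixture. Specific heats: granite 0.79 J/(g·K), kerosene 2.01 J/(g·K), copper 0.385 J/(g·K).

T_f ≈ 66.9 °C

Net heat exchanged in the isolated system is zero:
634*0.79*(T − 210) + 702*2.01*(T − 19.7) + 277*0.385*(T − 19.7) = 0
500.86(T − 210) + 1411(T − 19.7) + 106.64(T − 19.7) = 0
2018.5 T = 135079
T = 135079/2018.5 ≈ 66.92 °C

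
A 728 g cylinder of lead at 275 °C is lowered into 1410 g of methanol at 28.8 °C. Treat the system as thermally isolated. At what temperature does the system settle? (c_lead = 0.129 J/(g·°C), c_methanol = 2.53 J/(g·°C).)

T_f = Σ m_i c_i T_i / Σ m_i c_i:
T_f = (93.91×275 + 3567.3×28.8) / (93.91 + 3567.3)
    = 128564 / 3661.2 ≈ 35.12 °C

T_f ≈ 35.1 °C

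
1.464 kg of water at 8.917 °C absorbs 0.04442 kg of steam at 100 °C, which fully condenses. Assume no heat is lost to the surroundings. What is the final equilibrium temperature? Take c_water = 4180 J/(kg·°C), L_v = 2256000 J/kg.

T_f ≈ 27.5 °C

Sum of m c ΔT and latent-heat terms is zero:
steam→water at 100 °C releases m L_v = 0.04442×2256000 = 100212
  condensate cools 100→T: 0.04442×4180×(T − 100) = 185.68(T − 100)
  original water: 6119.5(T − 8.917)
6305.2 T = 100212 + 18568 + 54568 = 173347
T ≈ 27.49 °C, under the boiling point, so the assumption holds.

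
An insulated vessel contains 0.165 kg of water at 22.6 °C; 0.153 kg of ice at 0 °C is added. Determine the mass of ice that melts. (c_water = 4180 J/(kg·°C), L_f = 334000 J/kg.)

Water can give up m c ΔT = 0.165·4180·22.6 = 15587 J before reaching 0 °C.
Fully melting the ice requires m_ice L_f = 0.153·334000 = 51102 J.
15587 J < 51102 J, so only part of the ice melts and the system sits at 0 °C.
m_melted·334000 = 15587  ⇒  m_melted ≈ 0.04667 kg.

m_melted ≈ 0.0467 kg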